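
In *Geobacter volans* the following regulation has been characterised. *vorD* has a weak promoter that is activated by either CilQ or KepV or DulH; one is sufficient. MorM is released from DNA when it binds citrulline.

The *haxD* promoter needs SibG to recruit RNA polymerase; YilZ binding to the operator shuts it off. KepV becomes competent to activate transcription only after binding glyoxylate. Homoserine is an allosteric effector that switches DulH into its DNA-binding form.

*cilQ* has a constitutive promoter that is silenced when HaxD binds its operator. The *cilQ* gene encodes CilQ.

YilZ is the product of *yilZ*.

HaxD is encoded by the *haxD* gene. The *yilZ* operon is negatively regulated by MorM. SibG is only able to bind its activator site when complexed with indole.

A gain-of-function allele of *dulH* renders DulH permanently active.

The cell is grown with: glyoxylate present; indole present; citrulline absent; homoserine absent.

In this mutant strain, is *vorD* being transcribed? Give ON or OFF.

ON

Indole is present, so SibG is active.
Citrulline is absent, so MorM is active.
With repressor MorM bound, *yilZ* is not transcribed.
So YilZ is not produced.
No repressor is bound and SibG is active, so *haxD* is transcribed.
So HaxD is produced and active.
With repressor HaxD bound, *cilQ* is not transcribed.
So CilQ is not produced.
Glyoxylate is present, so KepV is active.
DulH is constitutively active in this strain.
Activator KepV is present, so *vorD* is transcribed.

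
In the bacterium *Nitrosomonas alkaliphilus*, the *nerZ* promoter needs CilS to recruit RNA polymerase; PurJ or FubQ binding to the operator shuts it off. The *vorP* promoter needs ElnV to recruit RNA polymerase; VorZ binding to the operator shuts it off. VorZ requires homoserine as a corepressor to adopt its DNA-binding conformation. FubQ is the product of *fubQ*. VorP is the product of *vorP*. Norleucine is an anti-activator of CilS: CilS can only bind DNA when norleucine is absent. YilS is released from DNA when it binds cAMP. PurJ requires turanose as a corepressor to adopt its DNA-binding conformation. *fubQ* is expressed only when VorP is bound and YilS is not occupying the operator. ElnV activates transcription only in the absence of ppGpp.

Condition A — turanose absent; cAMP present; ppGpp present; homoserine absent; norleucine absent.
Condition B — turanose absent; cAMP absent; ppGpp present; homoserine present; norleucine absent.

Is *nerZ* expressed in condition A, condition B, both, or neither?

Condition A:
Turanose is absent, so PurJ is inactive.
cAMP is present, so YilS is inactive.
ppGpp is present, so ElnV is inactive.
Homoserine is absent, so VorZ is inactive.
Required activator ElnV is absent, so *vorP* is not transcribed.
So VorP is not produced.
Required activator VorP is absent, so *fubQ* is not transcribed.
So FubQ is not produced.
Norleucine is absent, so CilS is active.
No repressor is bound and CilS is active, so *nerZ* is transcribed.
→ *nerZ* is ON in A.
Condition B:
Turanose is absent, so PurJ is inactive.
cAMP is absent, so YilS is active.
ppGpp is present, so ElnV is inactive.
Homoserine is present, so VorZ is active.
With repressor VorZ bound, *vorP* is not transcribed.
So VorP is not produced.
With repressor YilS bound, *fubQ* is not transcribed.
So FubQ is not produced.
Norleucine is absent, so CilS is active.
No repressor is bound and CilS is active, so *nerZ* is transcribed.
→ *nerZ* is ON in B.

both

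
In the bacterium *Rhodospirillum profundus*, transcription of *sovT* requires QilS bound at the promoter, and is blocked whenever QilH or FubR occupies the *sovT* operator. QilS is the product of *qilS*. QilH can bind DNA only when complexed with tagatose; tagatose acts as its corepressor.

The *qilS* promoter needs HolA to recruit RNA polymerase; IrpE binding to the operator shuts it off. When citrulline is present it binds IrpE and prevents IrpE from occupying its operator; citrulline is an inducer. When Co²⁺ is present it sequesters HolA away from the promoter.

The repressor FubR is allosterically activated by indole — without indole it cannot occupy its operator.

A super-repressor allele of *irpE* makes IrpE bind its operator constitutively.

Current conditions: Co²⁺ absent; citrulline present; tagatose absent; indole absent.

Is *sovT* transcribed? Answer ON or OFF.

IrpE is constitutively active in this strain.
Co²⁺ is absent, so HolA is active.
With repressor IrpE bound, *qilS* is not transcribed.
So QilS is not produced.
Tagatose is absent, so QilH is inactive.
Indole is absent, so FubR is inactive.
Required activator QilS is absent, so *sovT* is not transcribed.

OFF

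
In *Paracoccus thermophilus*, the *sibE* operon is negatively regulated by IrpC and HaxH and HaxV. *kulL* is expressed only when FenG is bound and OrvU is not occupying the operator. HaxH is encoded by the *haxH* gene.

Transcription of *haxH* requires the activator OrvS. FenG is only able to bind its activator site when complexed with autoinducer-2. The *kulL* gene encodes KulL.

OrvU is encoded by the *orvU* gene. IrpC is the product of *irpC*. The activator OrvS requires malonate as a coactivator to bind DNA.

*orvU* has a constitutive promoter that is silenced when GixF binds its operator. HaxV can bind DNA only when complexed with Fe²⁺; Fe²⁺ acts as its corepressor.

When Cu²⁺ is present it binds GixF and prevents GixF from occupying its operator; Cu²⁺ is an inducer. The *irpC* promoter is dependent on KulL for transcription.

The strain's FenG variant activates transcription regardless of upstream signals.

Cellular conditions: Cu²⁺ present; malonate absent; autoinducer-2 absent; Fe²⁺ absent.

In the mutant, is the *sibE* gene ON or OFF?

Cu²⁺ is present, so GixF is inactive.
With no repressor bound, *orvU* is transcribed.
So OrvU is produced and active.
FenG is constitutively active in this strain.
With repressor OrvU bound, *kulL* is not transcribed.
So KulL is not produced.
Required activator KulL is absent, so *irpC* is not transcribed.
So IrpC is not produced.
Malonate is absent, so OrvS is inactive.
Required activator OrvS is absent, so *haxH* is not transcribed.
So HaxH is not produced.
Fe²⁺ is absent, so HaxV is inactive.
With no repressor bound, *sibE* is transcribed.

ON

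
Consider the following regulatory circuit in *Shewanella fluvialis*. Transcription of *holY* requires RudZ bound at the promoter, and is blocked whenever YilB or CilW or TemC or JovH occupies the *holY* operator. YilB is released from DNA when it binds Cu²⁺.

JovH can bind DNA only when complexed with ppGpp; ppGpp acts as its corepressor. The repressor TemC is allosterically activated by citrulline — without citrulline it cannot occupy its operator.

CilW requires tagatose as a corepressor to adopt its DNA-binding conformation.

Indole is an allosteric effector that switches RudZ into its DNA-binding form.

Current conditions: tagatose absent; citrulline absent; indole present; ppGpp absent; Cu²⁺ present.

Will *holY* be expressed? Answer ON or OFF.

Cu²⁺ is present, so YilB is inactive.
Tagatose is absent, so CilW is inactive.
Indole is present, so RudZ is active.
Citrulline is absent, so TemC is inactive.
ppGpp is absent, so JovH is inactive.
No repressor is bound and RudZ is active, so *holY* is transcribed.

ON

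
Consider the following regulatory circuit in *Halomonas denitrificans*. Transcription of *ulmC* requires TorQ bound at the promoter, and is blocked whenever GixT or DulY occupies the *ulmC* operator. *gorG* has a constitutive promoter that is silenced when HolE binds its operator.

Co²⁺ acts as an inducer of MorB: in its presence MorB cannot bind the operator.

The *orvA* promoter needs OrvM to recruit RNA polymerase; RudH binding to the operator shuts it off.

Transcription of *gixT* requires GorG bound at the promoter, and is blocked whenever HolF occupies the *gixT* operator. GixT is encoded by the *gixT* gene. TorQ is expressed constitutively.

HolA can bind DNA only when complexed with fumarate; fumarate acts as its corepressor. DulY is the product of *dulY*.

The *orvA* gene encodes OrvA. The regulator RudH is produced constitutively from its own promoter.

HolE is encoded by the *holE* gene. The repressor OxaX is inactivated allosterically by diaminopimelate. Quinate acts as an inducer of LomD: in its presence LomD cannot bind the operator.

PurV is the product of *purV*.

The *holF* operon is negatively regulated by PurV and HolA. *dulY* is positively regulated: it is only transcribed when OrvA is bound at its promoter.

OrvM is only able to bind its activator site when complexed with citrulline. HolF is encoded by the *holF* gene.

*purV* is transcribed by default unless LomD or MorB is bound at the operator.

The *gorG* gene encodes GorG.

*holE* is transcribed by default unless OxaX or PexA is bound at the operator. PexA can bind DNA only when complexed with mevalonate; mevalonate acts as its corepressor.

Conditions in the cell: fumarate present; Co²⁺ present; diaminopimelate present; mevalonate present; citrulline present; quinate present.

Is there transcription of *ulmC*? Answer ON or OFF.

Quinate is present, so LomD is inactive.
Co²⁺ is present, so MorB is inactive.
With no repressor bound, *purV* is transcribed.
So PurV is produced and active.
Fumarate is present, so HolA is active.
With repressor PurV bound, *holF* is not transcribed.
So HolF is not produced.
Diaminopimelate is present, so OxaX is inactive.
Mevalonate is present, so PexA is active.
With repressor PexA bound, *holE* is not transcribed.
So HolE is not produced.
With no repressor bound, *gorG* is transcribed.
So GorG is produced and active.
No repressor is bound and GorG is active, so *gixT* is transcribed.
So GixT is produced and active.
Citrulline is present, so OrvM is active.
RudH is produced constitutively and is active.
With repressor RudH bound, *orvA* is not transcribed.
So OrvA is not produced.
Required activator OrvA is absent, so *dulY* is not transcribed.
So DulY is not produced.
TorQ is produced constitutively and is active.
With repressor GixT bound, *ulmC* is not transcribed.

OFF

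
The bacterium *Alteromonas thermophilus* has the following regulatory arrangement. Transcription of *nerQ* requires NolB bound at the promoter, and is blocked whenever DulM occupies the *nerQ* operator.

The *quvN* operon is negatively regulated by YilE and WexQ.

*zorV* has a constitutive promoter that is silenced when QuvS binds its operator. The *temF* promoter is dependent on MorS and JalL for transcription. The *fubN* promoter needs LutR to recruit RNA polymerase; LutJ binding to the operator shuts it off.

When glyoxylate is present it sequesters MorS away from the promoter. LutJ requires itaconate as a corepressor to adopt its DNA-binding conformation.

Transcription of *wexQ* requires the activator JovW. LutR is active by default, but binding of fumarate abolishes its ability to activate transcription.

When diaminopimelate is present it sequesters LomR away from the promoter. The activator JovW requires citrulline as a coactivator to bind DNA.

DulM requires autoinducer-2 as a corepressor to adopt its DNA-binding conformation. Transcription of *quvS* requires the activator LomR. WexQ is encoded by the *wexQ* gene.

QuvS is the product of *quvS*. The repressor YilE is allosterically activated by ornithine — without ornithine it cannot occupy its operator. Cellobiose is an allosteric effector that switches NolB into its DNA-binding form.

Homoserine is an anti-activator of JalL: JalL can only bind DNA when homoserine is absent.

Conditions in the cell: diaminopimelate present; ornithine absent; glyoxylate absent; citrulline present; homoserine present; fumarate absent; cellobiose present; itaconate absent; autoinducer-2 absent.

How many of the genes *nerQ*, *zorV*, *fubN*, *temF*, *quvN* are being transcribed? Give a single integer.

3

Cellobiose is present, so NolB is active.
Autoinducer-2 is absent, so DulM is inactive.
No repressor is bound and NolB is active, so *nerQ* is transcribed.
→ *nerQ* is ON.
Diaminopimelate is present, so LomR is inactive.
Required activator LomR is absent, so *quvS* is not transcribed.
So QuvS is not produced.
With no repressor bound, *zorV* is transcribed.
→ *zorV* is ON.
Fumarate is absent, so LutR is active.
Itaconate is absent, so LutJ is inactive.
No repressor is bound and LutR is active, so *fubN* is transcribed.
→ *fubN* is ON.
Glyoxylate is absent, so MorS is active.
Homoserine is present, so JalL is inactive.
Required activator JalL is absent, so *temF* is not transcribed.
→ *temF* is OFF.
Ornithine is absent, so YilE is inactive.
Citrulline is present, so JovW is active.
No repressor is bound and JovW is active, so *wexQ* is transcribed.
So WexQ is produced and active.
With repressor WexQ bound, *quvN* is not transcribed.
→ *quvN* is OFF.
3 of the 5 genes are transcribed.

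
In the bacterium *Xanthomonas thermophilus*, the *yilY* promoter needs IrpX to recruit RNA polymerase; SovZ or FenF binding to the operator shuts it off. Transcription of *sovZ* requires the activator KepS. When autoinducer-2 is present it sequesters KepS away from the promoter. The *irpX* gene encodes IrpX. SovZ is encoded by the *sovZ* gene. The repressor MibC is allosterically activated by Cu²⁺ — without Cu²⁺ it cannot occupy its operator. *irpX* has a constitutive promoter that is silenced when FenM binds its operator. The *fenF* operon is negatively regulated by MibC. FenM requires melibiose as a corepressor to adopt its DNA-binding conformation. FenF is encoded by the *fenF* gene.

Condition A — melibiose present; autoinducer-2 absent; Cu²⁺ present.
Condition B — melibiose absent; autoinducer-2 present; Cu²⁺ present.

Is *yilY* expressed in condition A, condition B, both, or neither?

Condition A:
Melibiose is present, so FenM is active.
With repressor FenM bound, *irpX* is not transcribed.
So IrpX is not produced.
Autoinducer-2 is absent, so KepS is active.
No repressor is bound and KepS is active, so *sovZ* is transcribed.
So SovZ is produced and active.
Cu²⁺ is present, so MibC is active.
With repressor MibC bound, *fenF* is not transcribed.
So FenF is not produced.
With repressor SovZ bound, *yilY* is not transcribed.
→ *yilY* is OFF in A.
Condition B:
Melibiose is absent, so FenM is inactive.
With no repressor bound, *irpX* is transcribed.
So IrpX is produced and active.
Autoinducer-2 is present, so KepS is inactive.
Required activator KepS is absent, so *sovZ* is not transcribed.
So SovZ is not produced.
Cu²⁺ is present, so MibC is active.
With repressor MibC bound, *fenF* is not transcribed.
So FenF is not produced.
No repressor is bound and IrpX is active, so *yilY* is transcribed.
→ *yilY* is ON in B.

B only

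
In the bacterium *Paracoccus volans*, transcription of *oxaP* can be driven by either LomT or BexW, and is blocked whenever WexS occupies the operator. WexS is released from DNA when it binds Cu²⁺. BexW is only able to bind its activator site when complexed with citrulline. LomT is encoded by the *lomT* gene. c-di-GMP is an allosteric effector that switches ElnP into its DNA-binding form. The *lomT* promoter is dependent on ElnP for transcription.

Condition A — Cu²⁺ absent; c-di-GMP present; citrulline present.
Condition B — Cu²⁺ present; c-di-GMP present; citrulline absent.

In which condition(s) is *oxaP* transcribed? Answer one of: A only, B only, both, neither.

B only

Condition A:
Cu²⁺ is absent, so WexS is active.
c-di-GMP is present, so ElnP is active.
No repressor is bound and ElnP is active, so *lomT* is transcribed.
So LomT is produced and active.
Citrulline is present, so BexW is active.
With repressor WexS bound, *oxaP* is not transcribed.
→ *oxaP* is OFF in A.
Condition B:
Cu²⁺ is present, so WexS is inactive.
c-di-GMP is present, so ElnP is active.
No repressor is bound and ElnP is active, so *lomT* is transcribed.
So LomT is produced and active.
Citrulline is absent, so BexW is inactive.
Activator LomT is present, so *oxaP* is transcribed.
→ *oxaP* is ON in B.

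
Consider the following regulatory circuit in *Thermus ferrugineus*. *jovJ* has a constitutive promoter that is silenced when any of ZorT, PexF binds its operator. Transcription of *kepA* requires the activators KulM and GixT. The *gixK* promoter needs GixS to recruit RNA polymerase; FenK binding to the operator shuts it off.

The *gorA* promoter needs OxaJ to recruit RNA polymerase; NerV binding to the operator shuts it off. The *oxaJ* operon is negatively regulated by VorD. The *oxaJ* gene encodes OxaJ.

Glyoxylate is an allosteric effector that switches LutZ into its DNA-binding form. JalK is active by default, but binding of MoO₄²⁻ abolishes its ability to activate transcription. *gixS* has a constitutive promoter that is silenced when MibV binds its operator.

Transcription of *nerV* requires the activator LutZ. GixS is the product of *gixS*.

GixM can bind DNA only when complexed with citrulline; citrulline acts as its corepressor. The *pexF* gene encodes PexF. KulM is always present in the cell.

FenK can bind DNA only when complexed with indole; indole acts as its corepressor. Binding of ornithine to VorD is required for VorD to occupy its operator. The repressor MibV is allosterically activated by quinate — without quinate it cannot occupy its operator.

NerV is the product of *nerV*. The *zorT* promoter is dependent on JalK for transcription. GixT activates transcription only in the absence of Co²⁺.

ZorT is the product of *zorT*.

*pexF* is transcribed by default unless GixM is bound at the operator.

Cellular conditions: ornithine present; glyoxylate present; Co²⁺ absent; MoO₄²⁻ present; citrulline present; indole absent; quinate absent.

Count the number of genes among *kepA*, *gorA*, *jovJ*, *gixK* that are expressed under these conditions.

KulM is produced constitutively and is active.
Co²⁺ is absent, so GixT is active.
No repressor is bound and KulM and GixT are active, so *kepA* is transcribed.
→ *kepA* is ON.
Ornithine is present, so VorD is active.
With repressor VorD bound, *oxaJ* is not transcribed.
So OxaJ is not produced.
Glyoxylate is present, so LutZ is active.
No repressor is bound and LutZ is active, so *nerV* is transcribed.
So NerV is produced and active.
With repressor NerV bound, *gorA* is not transcribed.
→ *gorA* is OFF.
MoO₄²⁻ is present, so JalK is inactive.
Required activator JalK is absent, so *zorT* is not transcribed.
So ZorT is not produced.
Citrulline is present, so GixM is active.
With repressor GixM bound, *pexF* is not transcribed.
So PexF is not produced.
With no repressor bound, *jovJ* is transcribed.
→ *jovJ* is ON.
Quinate is absent, so MibV is inactive.
With no repressor bound, *gixS* is transcribed.
So GixS is produced and active.
Indole is absent, so FenK is inactive.
No repressor is bound and GixS is active, so *gixK* is transcribed.
→ *gixK* is ON.
3 of the 4 genes are transcribed.

3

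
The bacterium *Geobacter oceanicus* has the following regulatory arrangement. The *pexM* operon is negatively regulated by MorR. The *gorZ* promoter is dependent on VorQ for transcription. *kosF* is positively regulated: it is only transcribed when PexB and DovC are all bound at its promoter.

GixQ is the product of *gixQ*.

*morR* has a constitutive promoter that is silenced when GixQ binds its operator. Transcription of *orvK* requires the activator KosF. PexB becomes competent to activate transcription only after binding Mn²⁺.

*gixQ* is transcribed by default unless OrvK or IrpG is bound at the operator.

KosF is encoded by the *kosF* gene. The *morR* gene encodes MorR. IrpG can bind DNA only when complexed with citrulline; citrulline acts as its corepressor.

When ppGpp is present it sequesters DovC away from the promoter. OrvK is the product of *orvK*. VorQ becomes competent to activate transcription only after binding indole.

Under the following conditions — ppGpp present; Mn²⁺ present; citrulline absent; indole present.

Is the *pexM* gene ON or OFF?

ON

Mn²⁺ is present, so PexB is active.
ppGpp is present, so DovC is inactive.
Required activator DovC is absent, so *kosF* is not transcribed.
So KosF is not produced.
Required activator KosF is absent, so *orvK* is not transcribed.
So OrvK is not produced.
Citrulline is absent, so IrpG is inactive.
With no repressor bound, *gixQ* is transcribed.
So GixQ is produced and active.
With repressor GixQ bound, *morR* is not transcribed.
So MorR is not produced.
With no repressor bound, *pexM* is transcribed.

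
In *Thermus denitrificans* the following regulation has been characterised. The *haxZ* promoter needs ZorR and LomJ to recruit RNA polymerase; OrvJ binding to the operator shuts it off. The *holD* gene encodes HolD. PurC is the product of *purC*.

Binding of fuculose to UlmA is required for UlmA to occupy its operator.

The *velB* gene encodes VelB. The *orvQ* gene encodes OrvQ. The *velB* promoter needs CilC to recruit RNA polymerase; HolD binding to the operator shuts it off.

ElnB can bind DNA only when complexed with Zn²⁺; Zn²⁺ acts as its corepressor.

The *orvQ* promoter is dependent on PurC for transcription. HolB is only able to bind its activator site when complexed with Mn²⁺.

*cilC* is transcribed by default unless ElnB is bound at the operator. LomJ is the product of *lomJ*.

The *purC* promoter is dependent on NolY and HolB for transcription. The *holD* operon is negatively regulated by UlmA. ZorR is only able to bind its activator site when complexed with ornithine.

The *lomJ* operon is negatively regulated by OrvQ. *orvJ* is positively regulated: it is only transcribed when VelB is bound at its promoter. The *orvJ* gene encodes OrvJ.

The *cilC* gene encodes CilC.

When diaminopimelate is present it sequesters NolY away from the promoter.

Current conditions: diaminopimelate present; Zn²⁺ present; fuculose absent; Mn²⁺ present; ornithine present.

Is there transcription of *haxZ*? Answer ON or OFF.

Fuculose is absent, so UlmA is inactive.
With no repressor bound, *holD* is transcribed.
So HolD is produced and active.
Zn²⁺ is present, so ElnB is active.
With repressor ElnB bound, *cilC* is not transcribed.
So CilC is not produced.
With repressor HolD bound, *velB* is not transcribed.
So VelB is not produced.
Required activator VelB is absent, so *orvJ* is not transcribed.
So OrvJ is not produced.
Ornithine is present, so ZorR is active.
Diaminopimelate is present, so NolY is inactive.
Mn²⁺ is present, so HolB is active.
Required activator NolY is absent, so *purC* is not transcribed.
So PurC is not produced.
Required activator PurC is absent, so *orvQ* is not transcribed.
So OrvQ is not produced.
With no repressor bound, *lomJ* is transcribed.
So LomJ is produced and active.
No repressor is bound and ZorR and LomJ are active, so *haxZ* is transcribed.

ON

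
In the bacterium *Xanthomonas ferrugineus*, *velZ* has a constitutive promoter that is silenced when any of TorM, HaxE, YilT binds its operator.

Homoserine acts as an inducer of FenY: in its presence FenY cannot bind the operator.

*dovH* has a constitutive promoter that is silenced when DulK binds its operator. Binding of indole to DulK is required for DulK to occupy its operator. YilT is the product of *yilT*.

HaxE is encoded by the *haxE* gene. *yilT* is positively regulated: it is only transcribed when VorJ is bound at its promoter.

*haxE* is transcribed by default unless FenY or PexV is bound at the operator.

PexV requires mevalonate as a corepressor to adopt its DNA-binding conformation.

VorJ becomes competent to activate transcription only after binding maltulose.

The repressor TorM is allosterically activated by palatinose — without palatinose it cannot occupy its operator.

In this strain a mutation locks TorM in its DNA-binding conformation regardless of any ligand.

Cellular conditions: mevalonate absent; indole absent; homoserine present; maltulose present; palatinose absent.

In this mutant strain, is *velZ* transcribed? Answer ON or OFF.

TorM is constitutively active in this strain.
Homoserine is present, so FenY is inactive.
Mevalonate is absent, so PexV is inactive.
With no repressor bound, *haxE* is transcribed.
So HaxE is produced and active.
Maltulose is present, so VorJ is active.
No repressor is bound and VorJ is active, so *yilT* is transcribed.
So YilT is produced and active.
With repressor TorM bound, *velZ* is not transcribed.

OFF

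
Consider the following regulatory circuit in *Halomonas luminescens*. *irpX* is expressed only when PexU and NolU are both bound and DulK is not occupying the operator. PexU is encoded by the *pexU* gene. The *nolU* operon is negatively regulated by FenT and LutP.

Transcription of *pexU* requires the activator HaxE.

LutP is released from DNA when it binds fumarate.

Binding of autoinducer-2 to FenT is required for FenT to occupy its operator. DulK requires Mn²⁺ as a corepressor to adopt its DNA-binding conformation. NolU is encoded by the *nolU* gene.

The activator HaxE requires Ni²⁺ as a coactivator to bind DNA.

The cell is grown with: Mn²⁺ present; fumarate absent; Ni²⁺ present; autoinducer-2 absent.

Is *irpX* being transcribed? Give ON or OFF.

Ni²⁺ is present, so HaxE is active.
No repressor is bound and HaxE is active, so *pexU* is transcribed.
So PexU is produced and active.
Autoinducer-2 is absent, so FenT is inactive.
Fumarate is absent, so LutP is active.
With repressor LutP bound, *nolU* is not transcribed.
So NolU is not produced.
Mn²⁺ is present, so DulK is active.
With repressor DulK bound, *irpX* is not transcribed.

OFF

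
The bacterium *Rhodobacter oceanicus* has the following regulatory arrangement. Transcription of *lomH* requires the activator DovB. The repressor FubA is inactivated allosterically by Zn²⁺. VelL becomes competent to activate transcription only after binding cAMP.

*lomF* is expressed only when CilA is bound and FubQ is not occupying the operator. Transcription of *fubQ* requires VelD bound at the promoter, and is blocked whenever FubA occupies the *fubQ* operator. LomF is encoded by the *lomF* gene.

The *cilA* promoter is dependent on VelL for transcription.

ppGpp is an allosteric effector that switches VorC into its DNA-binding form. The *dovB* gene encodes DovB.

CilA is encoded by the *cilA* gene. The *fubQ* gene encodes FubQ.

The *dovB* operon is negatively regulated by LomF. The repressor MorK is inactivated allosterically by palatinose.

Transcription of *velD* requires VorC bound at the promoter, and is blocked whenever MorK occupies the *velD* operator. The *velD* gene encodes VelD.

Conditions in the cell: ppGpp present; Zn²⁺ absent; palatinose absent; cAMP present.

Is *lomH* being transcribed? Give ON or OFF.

ppGpp is present, so VorC is active.
Palatinose is absent, so MorK is active.
With repressor MorK bound, *velD* is not transcribed.
So VelD is not produced.
Zn²⁺ is absent, so FubA is active.
With repressor FubA bound, *fubQ* is not transcribed.
So FubQ is not produced.
cAMP is present, so VelL is active.
No repressor is bound and VelL is active, so *cilA* is transcribed.
So CilA is produced and active.
No repressor is bound and CilA is active, so *lomF* is transcribed.
So LomF is produced and active.
With repressor LomF bound, *dovB* is not transcribed.
So DovB is not produced.
Required activator DovB is absent, so *lomH* is not transcribed.

OFF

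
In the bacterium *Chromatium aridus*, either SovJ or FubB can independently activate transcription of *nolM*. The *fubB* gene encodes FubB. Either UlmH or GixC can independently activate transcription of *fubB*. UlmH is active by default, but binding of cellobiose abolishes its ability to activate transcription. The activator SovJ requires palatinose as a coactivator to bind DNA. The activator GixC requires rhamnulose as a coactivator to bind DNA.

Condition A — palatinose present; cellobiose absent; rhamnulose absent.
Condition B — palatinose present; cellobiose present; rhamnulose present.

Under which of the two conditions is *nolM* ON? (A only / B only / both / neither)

Condition A:
Palatinose is present, so SovJ is active.
Cellobiose is absent, so UlmH is active.
Rhamnulose is absent, so GixC is inactive.
Activator UlmH is present, so *fubB* is transcribed.
So FubB is produced and active.
Activator SovJ is present, so *nolM* is transcribed.
→ *nolM* is ON in A.
Condition B:
Palatinose is present, so SovJ is active.
Cellobiose is present, so UlmH is inactive.
Rhamnulose is present, so GixC is active.
Activator GixC is present, so *fubB* is transcribed.
So FubB is produced and active.
Activator SovJ is present, so *nolM* is transcribed.
→ *nolM* is ON in B.

both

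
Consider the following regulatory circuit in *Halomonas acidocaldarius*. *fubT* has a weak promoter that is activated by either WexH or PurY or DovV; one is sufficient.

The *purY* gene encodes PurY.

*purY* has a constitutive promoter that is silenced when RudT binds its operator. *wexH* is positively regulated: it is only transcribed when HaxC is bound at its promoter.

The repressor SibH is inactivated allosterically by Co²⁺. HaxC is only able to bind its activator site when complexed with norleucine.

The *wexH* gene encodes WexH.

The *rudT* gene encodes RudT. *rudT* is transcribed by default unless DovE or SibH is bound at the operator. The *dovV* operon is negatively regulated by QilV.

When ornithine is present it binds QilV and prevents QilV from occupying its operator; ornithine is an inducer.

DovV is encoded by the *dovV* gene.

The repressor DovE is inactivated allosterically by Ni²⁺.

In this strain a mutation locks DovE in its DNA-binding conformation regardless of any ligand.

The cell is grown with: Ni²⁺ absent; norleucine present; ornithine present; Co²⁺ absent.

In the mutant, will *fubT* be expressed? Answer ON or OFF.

ON

Norleucine is present, so HaxC is active.
No repressor is bound and HaxC is active, so *wexH* is transcribed.
So WexH is produced and active.
DovE is constitutively active in this strain.
Co²⁺ is absent, so SibH is active.
With repressor DovE bound, *rudT* is not transcribed.
So RudT is not produced.
With no repressor bound, *purY* is transcribed.
So PurY is produced and active.
Ornithine is present, so QilV is inactive.
With no repressor bound, *dovV* is transcribed.
So DovV is produced and active.
Activator WexH is present, so *fubT* is transcribed.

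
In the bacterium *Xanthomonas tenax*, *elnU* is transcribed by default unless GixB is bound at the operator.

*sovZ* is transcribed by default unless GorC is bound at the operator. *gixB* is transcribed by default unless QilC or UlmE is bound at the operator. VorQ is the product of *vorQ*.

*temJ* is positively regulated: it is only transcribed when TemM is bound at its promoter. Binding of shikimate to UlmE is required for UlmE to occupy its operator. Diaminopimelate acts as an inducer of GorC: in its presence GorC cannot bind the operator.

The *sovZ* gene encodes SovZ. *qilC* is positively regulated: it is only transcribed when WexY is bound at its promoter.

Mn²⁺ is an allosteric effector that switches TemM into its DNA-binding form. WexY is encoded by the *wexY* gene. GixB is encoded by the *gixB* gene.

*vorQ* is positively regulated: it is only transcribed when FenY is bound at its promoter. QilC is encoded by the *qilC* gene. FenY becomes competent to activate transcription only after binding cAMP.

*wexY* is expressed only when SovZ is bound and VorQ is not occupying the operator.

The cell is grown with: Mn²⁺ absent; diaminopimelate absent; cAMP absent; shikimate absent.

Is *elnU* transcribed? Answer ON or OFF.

OFF

cAMP is absent, so FenY is inactive.
Required activator FenY is absent, so *vorQ* is not transcribed.
So VorQ is not produced.
Diaminopimelate is absent, so GorC is active.
With repressor GorC bound, *sovZ* is not transcribed.
So SovZ is not produced.
Required activator SovZ is absent, so *wexY* is not transcribed.
So WexY is not produced.
Required activator WexY is absent, so *qilC* is not transcribed.
So QilC is not produced.
Shikimate is absent, so UlmE is inactive.
With no repressor bound, *gixB* is transcribed.
So GixB is produced and active.
With repressor GixB bound, *elnU* is not transcribed.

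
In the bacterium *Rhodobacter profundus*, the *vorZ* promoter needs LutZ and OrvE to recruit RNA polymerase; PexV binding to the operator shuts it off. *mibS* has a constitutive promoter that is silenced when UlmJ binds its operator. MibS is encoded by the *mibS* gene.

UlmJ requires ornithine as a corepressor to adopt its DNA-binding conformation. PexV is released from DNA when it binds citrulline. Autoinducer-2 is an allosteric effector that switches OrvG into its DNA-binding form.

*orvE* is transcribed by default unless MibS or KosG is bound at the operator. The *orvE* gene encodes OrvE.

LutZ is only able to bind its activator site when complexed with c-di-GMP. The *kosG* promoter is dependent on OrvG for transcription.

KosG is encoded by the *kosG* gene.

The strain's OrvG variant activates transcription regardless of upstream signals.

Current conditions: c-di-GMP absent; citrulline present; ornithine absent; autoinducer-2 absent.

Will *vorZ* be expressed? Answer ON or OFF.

OFF

c-di-GMP is absent, so LutZ is inactive.
Citrulline is present, so PexV is inactive.
Ornithine is absent, so UlmJ is inactive.
With no repressor bound, *mibS* is transcribed.
So MibS is produced and active.
OrvG is constitutively active in this strain.
No repressor is bound and OrvG is active, so *kosG* is transcribed.
So KosG is produced and active.
With repressor MibS bound, *orvE* is not transcribed.
So OrvE is not produced.
Required activator LutZ is absent, so *vorZ* is not transcribed.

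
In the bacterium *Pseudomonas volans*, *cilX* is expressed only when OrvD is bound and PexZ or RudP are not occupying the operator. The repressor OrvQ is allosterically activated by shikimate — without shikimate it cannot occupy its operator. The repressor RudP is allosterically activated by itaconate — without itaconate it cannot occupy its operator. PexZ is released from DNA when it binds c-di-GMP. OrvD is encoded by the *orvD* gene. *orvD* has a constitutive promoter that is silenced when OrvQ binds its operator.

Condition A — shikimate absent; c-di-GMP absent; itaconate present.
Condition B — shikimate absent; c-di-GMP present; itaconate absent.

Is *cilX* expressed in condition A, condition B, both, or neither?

B only

Condition A:
Shikimate is absent, so OrvQ is inactive.
With no repressor bound, *orvD* is transcribed.
So OrvD is produced and active.
c-di-GMP is absent, so PexZ is active.
Itaconate is present, so RudP is active.
With repressor PexZ bound, *cilX* is not transcribed.
→ *cilX* is OFF in A.
Condition B:
Shikimate is absent, so OrvQ is inactive.
With no repressor bound, *orvD* is transcribed.
So OrvD is produced and active.
c-di-GMP is present, so PexZ is inactive.
Itaconate is absent, so RudP is inactive.
No repressor is bound and OrvD is active, so *cilX* is transcribed.
→ *cilX* is ON in B.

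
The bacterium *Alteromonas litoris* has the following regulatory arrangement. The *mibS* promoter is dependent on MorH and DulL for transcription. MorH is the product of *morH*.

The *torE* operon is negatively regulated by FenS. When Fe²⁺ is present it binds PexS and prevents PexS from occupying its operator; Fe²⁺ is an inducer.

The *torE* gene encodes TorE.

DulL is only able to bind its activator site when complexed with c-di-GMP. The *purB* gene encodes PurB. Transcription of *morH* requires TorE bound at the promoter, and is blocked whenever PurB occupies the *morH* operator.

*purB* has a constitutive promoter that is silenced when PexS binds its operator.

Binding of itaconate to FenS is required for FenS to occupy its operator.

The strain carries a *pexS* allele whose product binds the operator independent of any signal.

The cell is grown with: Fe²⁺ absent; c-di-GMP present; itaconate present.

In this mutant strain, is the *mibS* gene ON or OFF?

Itaconate is present, so FenS is active.
With repressor FenS bound, *torE* is not transcribed.
So TorE is not produced.
PexS is constitutively active in this strain.
With repressor PexS bound, *purB* is not transcribed.
So PurB is not produced.
Required activator TorE is absent, so *morH* is not transcribed.
So MorH is not produced.
c-di-GMP is present, so DulL is active.
Required activator MorH is absent, so *mibS* is not transcribed.

OFF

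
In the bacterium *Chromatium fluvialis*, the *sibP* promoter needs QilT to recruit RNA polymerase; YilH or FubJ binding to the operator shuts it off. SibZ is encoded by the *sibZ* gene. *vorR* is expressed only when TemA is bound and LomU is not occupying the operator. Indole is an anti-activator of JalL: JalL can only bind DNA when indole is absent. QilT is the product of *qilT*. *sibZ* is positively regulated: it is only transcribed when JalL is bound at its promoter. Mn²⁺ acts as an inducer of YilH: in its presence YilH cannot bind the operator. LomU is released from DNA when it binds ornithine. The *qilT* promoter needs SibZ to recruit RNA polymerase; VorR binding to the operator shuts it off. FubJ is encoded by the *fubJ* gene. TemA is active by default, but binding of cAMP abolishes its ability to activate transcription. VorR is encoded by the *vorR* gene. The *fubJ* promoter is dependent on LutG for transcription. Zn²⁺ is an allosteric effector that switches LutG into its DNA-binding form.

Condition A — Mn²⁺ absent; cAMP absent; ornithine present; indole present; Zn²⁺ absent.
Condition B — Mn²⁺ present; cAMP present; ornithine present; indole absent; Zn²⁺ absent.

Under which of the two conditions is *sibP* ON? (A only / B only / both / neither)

B only

Condition A:
Mn²⁺ is absent, so YilH is active.
cAMP is absent, so TemA is active.
Ornithine is present, so LomU is inactive.
No repressor is bound and TemA is active, so *vorR* is transcribed.
So VorR is produced and active.
Indole is present, so JalL is inactive.
Required activator JalL is absent, so *sibZ* is not transcribed.
So SibZ is not produced.
With repressor VorR bound, *qilT* is not transcribed.
So QilT is not produced.
Zn²⁺ is absent, so LutG is inactive.
Required activator LutG is absent, so *fubJ* is not transcribed.
So FubJ is not produced.
With repressor YilH bound, *sibP* is not transcribed.
→ *sibP* is OFF in A.
Condition B:
Mn²⁺ is present, so YilH is inactive.
cAMP is present, so TemA is inactive.
Ornithine is present, so LomU is inactive.
Required activator TemA is absent, so *vorR* is not transcribed.
So VorR is not produced.
Indole is absent, so JalL is active.
No repressor is bound and JalL is active, so *sibZ* is transcribed.
So SibZ is produced and active.
No repressor is bound and SibZ is active, so *qilT* is transcribed.
So QilT is produced and active.
Zn²⁺ is absent, so LutG is inactive.
Required activator LutG is absent, so *fubJ* is not transcribed.
So FubJ is not produced.
No repressor is bound and QilT is active, so *sibP* is transcribed.
→ *sibP* is ON in B.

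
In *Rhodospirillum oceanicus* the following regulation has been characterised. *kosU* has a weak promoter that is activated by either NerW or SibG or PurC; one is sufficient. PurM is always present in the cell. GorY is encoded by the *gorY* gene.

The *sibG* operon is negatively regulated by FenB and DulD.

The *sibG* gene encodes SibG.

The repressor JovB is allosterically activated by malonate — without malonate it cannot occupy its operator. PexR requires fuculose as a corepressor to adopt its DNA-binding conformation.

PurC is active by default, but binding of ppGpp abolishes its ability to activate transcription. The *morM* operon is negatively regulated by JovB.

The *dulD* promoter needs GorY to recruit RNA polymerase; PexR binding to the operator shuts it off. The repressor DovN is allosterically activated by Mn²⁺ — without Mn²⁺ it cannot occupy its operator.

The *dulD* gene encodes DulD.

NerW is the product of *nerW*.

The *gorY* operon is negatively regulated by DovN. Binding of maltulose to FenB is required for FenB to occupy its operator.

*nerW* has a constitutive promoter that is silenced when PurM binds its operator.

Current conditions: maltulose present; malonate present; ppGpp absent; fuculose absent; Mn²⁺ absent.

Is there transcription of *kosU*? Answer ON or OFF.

ON

PurM is produced constitutively and is active.
With repressor PurM bound, *nerW* is not transcribed.
So NerW is not produced.
Maltulose is present, so FenB is active.
Mn²⁺ is absent, so DovN is inactive.
With no repressor bound, *gorY* is transcribed.
So GorY is produced and active.
Fuculose is absent, so PexR is inactive.
No repressor is bound and GorY is active, so *dulD* is transcribed.
So DulD is produced and active.
With repressor FenB bound, *sibG* is not transcribed.
So SibG is not produced.
ppGpp is absent, so PurC is active.
Activator PurC is present, so *kosU* is transcribed.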